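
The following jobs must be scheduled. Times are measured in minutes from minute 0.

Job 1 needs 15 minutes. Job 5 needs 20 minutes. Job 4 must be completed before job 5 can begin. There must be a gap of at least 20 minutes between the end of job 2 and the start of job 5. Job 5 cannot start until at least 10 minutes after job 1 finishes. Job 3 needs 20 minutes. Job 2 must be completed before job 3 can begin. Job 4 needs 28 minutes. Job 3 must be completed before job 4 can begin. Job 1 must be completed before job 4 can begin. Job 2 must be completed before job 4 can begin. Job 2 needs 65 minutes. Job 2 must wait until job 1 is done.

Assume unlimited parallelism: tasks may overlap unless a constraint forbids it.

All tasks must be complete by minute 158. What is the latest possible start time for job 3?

90

Nothing follows job 5; the deadline of minute 158 is its only limit. It must start by 158 − 20 = minute 138.
Job 4 has to be done before job 5 (must start by minute 138). That means finishing by minute 138, i.e. starting by 138 − 28 = minute 110.
Since job 4 (must start by minute 110) depends on it, job 3 must finish by minute 110. Backing off its 20-minute duration gives a latest start of minute 90.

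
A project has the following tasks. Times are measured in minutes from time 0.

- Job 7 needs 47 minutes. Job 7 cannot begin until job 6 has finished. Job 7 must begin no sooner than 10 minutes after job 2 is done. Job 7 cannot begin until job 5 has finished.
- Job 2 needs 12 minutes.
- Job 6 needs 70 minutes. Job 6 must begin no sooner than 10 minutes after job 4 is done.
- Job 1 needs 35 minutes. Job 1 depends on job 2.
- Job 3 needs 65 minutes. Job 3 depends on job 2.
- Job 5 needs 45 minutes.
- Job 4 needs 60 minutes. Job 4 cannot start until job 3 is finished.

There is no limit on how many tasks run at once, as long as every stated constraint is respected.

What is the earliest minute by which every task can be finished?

264

Nothing blocks job 5, so it runs from minute 0 to minute 45.
Job 2 can start immediately at minute 0; it finishes at minute 12.
After job 2 (finishes minute 12), job 3 can start at minute 12 and finishes at minute 77.
Job 4 waits on job 3 (finishes minute 77), so it starts at minute 77 and finishes at 77 + 60 = minute 137.
After job 4 (finishes minute 137, plus 10-minute gap → minute 147), job 6 can start at minute 147 and finishes at minute 217.
Job 7 needs all of job 6 (finishes minute 217); job 2 (finishes minute 12, plus 10-minute gap → minute 22); job 5 (finishes minute 45). That puts its earliest start at minute 217; it finishes at 217 + 47 = minute 264.
Job 1 waits on job 2 (finishes minute 12), so it starts at minute 12 and finishes at 12 + 35 = minute 47.
All tasks are finished once the last one completes. Finish times: Job 1 at 47, Job 2 at 12, Job 3 at 77, Job 4 at 137, Job 5 at 45, Job 6 at 217, Job 7 at 264. The latest is minute 264.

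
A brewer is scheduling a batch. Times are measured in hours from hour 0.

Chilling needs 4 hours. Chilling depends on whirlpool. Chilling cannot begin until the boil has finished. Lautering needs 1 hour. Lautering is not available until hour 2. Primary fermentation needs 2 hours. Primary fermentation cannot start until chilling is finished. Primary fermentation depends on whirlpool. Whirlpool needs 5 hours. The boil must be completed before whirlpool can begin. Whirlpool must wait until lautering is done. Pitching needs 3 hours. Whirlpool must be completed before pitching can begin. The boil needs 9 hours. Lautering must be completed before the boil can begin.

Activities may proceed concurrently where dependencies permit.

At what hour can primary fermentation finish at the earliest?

23

Lautering cannot begin until its own release at hour 2. It runs from hour 2 to 2 + 1 = hour 3.
The boil cannot begin until lautering (finishes hour 3). It runs from hour 3 to 3 + 9 = hour 12.
Whirlpool cannot start until the boil (finishes hour 12); lautering (finishes hour 3). The controlling bound is hour 12, so whirlpool finishes at 12 + 5 = hour 17.
Chilling cannot start until whirlpool (finishes hour 17); the boil (finishes hour 12). The controlling bound is hour 17, so chilling finishes at 17 + 4 = hour 21.
Primary fermentation cannot start until chilling (finishes hour 21); whirlpool (finishes hour 17). The controlling bound is hour 21, so primary fermentation finishes at 21 + 2 = hour 23.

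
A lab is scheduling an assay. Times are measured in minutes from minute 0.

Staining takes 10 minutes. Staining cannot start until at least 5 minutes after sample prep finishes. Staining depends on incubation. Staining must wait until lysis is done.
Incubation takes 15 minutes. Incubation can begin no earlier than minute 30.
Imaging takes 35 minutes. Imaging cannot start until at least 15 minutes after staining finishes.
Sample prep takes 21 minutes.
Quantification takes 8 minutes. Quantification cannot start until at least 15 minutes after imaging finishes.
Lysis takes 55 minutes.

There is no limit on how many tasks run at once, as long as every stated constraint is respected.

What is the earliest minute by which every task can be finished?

Incubation cannot begin until its own release at minute 30. It runs from minute 30 to 30 + 15 = minute 45.
Lysis can start immediately at minute 0; it finishes at minute 55.
Nothing blocks sample prep, so it runs from minute 0 to minute 21.
Staining has to wait for sample prep (finishes minute 21, plus 5-minute gap → minute 26); incubation (finishes minute 45); lysis (finishes minute 55). The latest of these is minute 55, so staining runs minute 55 to 55 + 10 = minute 65.
Imaging waits on staining (finishes minute 65, plus 15-minute gap → minute 80), so it starts at minute 80 and finishes at 80 + 35 = minute 115.
Quantification cannot begin until imaging (finishes minute 115, plus 15-minute gap → minute 130). It runs from minute 130 to 130 + 8 = minute 138.
All tasks are finished once the last one completes. Finish times: Sample prep at 21, Lysis at 55, Incubation at 45, Staining at 65, Imaging at 115, Quantification at 138. The latest is minute 138.

138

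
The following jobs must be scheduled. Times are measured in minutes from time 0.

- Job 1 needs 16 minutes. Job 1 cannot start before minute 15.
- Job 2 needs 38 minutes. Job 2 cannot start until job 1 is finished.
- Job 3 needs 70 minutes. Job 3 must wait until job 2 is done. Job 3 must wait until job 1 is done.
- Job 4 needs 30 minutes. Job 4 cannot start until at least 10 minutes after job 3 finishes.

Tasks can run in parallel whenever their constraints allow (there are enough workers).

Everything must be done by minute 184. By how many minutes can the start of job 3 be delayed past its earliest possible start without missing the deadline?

5

After its own release at minute 15, job 1 can start at minute 15 and finishes at minute 31.
After job 1 (finishes minute 31), job 2 can start at minute 31 and finishes at minute 69.
Job 3 cannot start until job 2 (finishes minute 69); job 1 (finishes minute 31). The controlling bound is minute 69, so job 3 finishes at 69 + 70 = minute 139.

Working backward from the deadline:
Job 4 has no dependents, so it just needs to finish by minute 184. Starting by 184 − 30 = minute 154 achieves that.
Job 3 has to be done before job 4 (must start by minute 154, minus 10-minute gap → minute 144). That means finishing by minute 144, i.e. starting by 144 − 70 = minute 74.
So job 3 can start as early as minute 69 and as late as minute 74, giving 74 − 69 = 5 minutes of slack.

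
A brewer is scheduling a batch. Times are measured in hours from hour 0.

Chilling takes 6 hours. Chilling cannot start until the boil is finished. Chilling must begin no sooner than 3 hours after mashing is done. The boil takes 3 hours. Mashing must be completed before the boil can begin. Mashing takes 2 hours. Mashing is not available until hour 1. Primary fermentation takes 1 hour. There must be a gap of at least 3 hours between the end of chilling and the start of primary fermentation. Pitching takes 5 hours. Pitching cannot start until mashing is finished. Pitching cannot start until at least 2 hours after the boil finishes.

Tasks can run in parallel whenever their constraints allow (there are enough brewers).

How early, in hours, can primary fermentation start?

15

Mashing waits on its own release at hour 1, so it starts at hour 1 and finishes at 1 + 2 = hour 3.
After mashing (finishes hour 3), the boil can start at hour 3 and finishes at hour 6.
For chilling: the boil (finishes hour 6); mashing (finishes hour 3, plus 3-hour gap → hour 6). Taking the maximum gives a start of hour 6, and it finishes at 6 + 6 = hour 12.
Primary fermentation waits on chilling (finishes hour 12, plus 3-hour gap → hour 15), so the earliest it can start is hour 15.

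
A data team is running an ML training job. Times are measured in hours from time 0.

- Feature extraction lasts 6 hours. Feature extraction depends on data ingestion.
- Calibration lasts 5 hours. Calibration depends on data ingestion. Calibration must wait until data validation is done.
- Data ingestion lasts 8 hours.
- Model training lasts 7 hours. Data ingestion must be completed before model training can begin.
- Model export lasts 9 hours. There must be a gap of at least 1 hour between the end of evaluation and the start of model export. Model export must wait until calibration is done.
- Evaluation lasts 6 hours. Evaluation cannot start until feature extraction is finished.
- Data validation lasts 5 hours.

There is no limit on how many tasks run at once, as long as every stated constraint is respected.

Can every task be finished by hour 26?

Data validation has no prerequisites, so it starts at hour 0 and finishes at hour 5.
Nothing blocks data ingestion, so it runs from hour 0 to hour 8.
Calibration cannot start until data ingestion (finishes hour 8); data validation (finishes hour 5). The controlling bound is hour 8, so calibration finishes at 8 + 5 = hour 13.
Model training cannot begin until data ingestion (finishes hour 8). It runs from hour 8 to 8 + 7 = hour 15.
Feature extraction waits on data ingestion (finishes hour 8), so it starts at hour 8 and finishes at 8 + 6 = hour 14.
After feature extraction (finishes hour 14), evaluation can start at hour 14 and finishes at hour 20.
Model export needs all of evaluation (finishes hour 20, plus 1-hour gap → hour 21); calibration (finishes hour 13). That puts its earliest start at hour 21; it finishes at 21 + 9 = hour 30.
The earliest everything can be done is hour 30, which is after the deadline of 26, so it is not possible.

No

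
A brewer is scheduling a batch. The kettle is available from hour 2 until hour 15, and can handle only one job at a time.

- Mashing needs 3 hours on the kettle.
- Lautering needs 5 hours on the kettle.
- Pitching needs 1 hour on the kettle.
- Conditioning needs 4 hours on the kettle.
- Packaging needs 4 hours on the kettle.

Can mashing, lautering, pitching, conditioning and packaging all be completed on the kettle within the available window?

The kettle window is 15 − 2 = 13 hours.
Running back to back, the jobs need 3 + 5 + 1 + 4 + 4 = 17 hours on the kettle.
Since 17 > 13, they cannot all fit.

No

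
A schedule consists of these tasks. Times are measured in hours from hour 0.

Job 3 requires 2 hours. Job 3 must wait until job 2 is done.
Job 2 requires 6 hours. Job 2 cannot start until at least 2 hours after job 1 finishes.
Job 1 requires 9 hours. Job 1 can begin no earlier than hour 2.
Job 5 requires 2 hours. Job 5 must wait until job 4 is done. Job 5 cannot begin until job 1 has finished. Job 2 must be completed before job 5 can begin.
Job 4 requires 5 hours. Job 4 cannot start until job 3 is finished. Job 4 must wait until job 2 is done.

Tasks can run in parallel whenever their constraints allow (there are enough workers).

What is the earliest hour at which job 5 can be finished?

Job 1 waits on its own release at hour 2, so it starts at hour 2 and finishes at 2 + 9 = hour 11.
Job 2 waits on job 1 (finishes hour 11, plus 2-hour gap → hour 13), so it starts at hour 13 and finishes at 13 + 6 = hour 19.
Job 3 cannot begin until job 2 (finishes hour 19). It runs from hour 19 to 19 + 2 = hour 21.
Job 4 cannot start until job 3 (finishes hour 21); job 2 (finishes hour 19). The controlling bound is hour 21, so job 4 finishes at 21 + 5 = hour 26.
Job 5 needs all of job 4 (finishes hour 26); job 1 (finishes hour 11); job 2 (finishes hour 19). That puts its earliest start at hour 26; it finishes at 26 + 2 = hour 28.

28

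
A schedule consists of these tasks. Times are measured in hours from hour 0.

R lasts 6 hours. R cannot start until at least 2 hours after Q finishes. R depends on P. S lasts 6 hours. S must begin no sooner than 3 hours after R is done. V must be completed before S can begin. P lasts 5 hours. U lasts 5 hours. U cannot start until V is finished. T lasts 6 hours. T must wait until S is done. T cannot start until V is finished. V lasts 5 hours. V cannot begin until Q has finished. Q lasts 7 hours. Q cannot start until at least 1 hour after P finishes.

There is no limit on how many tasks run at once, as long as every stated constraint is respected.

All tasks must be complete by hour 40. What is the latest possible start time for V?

Nothing follows T; the deadline of hour 40 is its only limit. It must start by 40 − 6 = hour 34.
S feeds into T (must start by hour 34); so S must finish by hour 34 and therefore start by hour 28.
U has no dependents, so it just needs to finish by hour 40. Starting by 40 − 5 = hour 35 achieves that.
V has several dependents: S (must start by hour 28); T (must start by hour 34); U (must start by hour 35). The earliest of those limits is hour 28, so V must start by 28 − 5 = hour 23.

23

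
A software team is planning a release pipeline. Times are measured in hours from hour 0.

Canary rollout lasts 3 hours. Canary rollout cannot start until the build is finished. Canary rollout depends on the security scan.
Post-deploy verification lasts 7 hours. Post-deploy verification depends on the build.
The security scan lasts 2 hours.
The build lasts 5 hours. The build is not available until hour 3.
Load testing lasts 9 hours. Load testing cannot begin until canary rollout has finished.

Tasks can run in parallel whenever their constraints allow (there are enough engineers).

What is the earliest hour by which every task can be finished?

20

The security scan has no prerequisites, so it starts at hour 0 and finishes at hour 2.
The build waits on its own release at hour 3, so it starts at hour 3 and finishes at 3 + 5 = hour 8.
After the build (finishes hour 8), post-deploy verification can start at hour 8 and finishes at hour 15.
Canary rollout cannot start until the build (finishes hour 8); the security scan (finishes hour 2). The controlling bound is hour 8, so canary rollout finishes at 8 + 3 = hour 11.
After canary rollout (finishes hour 11), load testing can start at hour 11 and finishes at hour 20.
All tasks are finished once the last one completes. Finish times: The build at 8, The security scan at 2, Canary rollout at 11, Load testing at 20, Post-deploy verification at 15. The latest is hour 20.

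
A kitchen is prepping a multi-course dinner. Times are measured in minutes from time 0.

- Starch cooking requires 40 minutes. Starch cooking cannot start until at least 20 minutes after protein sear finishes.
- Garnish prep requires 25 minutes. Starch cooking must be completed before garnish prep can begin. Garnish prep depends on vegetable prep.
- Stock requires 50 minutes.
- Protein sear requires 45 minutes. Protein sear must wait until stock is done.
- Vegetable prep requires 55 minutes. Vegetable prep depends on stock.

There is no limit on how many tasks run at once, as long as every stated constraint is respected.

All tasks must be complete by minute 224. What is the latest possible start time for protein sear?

94

To finish by minute 224, garnish prep (duration 25) must start no later than minute 199.
Starch cooking must finish before garnish prep (must start by minute 199). With a 40-minute duration, starch cooking must start by 199 − 40 = minute 159.
Protein sear feeds into starch cooking (must start by minute 159, minus 20-minute gap → minute 139); so protein sear must finish by minute 139 and therefore start by minute 94.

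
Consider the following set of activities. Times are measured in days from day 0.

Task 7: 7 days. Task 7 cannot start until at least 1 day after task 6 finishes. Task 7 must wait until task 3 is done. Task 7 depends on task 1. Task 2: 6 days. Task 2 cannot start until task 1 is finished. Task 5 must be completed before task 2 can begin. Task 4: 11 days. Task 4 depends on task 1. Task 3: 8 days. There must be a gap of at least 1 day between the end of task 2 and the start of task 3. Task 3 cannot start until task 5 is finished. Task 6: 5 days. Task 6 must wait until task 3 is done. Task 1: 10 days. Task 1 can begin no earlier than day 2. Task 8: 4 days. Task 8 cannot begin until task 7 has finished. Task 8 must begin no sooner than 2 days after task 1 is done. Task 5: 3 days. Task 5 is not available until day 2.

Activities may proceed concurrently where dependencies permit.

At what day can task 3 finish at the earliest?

Task 5 cannot begin until its own release at day 2. It runs from day 2 to 2 + 3 = day 5.
Task 1 waits on its own release at day 2, so it starts at day 2 and finishes at 2 + 10 = day 12.
For task 2: task 1 (finishes day 12); task 5 (finishes day 5). Taking the maximum gives a start of day 12, and it finishes at 12 + 6 = day 18.
Task 3 has to wait for task 2 (finishes day 18, plus 1-day gap → day 19); task 5 (finishes day 5). The latest of these is day 19, so task 3 runs day 19 to 19 + 8 = day 27.

27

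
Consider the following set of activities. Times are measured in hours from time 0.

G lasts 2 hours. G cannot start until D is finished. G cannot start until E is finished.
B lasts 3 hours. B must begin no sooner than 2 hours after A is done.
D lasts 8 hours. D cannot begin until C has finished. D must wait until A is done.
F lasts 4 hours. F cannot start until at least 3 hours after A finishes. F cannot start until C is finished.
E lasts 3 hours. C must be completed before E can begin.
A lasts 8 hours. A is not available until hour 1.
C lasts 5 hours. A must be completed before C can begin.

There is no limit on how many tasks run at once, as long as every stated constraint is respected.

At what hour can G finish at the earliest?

A waits on its own release at hour 1, so it starts at hour 1 and finishes at 1 + 8 = hour 9.
C cannot begin until A (finishes hour 9). It runs from hour 9 to 9 + 5 = hour 14.
After C (finishes hour 14), E can start at hour 14 and finishes at hour 17.
For D: C (finishes hour 14); A (finishes hour 9). Taking the maximum gives a start of hour 14, and it finishes at 14 + 8 = hour 22.
G needs all of D (finishes hour 22); E (finishes hour 17). That puts its earliest start at hour 22; it finishes at 22 + 2 = hour 24.

24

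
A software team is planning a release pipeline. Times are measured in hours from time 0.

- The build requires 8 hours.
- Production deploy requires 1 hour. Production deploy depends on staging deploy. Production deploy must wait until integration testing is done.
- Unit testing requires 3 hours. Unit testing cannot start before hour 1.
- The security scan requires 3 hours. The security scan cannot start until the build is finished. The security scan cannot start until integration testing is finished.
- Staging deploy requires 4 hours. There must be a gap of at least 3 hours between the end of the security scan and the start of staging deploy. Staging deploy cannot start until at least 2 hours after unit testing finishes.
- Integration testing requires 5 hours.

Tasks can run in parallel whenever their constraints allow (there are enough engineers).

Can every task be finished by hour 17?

Nothing blocks integration testing, so it runs from hour 0 to hour 5.
After its own release at hour 1, unit testing can start at hour 1 and finishes at hour 4.
Nothing blocks the build, so it runs from hour 0 to hour 8.
For the security scan: the build (finishes hour 8); integration testing (finishes hour 5). Taking the maximum gives a start of hour 8, and it finishes at 8 + 3 = hour 11.
For staging deploy: the security scan (finishes hour 11, plus 3-hour gap → hour 14); unit testing (finishes hour 4, plus 2-hour gap → hour 6). Taking the maximum gives a start of hour 14, and it finishes at 14 + 4 = hour 18.
For production deploy: staging deploy (finishes hour 18); integration testing (finishes hour 5). Taking the maximum gives a start of hour 18, and it finishes at 18 + 1 = hour 19.
The earliest everything can be done is hour 19, which is after the deadline of 17, so it is not possible.

No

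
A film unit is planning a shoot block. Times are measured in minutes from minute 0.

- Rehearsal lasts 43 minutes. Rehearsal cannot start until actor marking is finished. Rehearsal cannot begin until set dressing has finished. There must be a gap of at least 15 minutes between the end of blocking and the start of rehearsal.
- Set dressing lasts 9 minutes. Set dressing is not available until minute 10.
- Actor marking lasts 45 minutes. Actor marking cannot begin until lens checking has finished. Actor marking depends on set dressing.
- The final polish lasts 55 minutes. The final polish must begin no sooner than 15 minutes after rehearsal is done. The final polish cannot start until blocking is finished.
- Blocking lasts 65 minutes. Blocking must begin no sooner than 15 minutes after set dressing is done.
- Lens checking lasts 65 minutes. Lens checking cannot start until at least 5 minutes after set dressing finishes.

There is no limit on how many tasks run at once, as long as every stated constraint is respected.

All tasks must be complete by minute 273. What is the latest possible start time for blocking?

80

The final polish has no dependents, so it just needs to finish by minute 273. Starting by 273 − 55 = minute 218 achieves that.
Rehearsal has to be done before the final polish (must start by minute 218, minus 15-minute gap → minute 203). That means finishing by minute 203, i.e. starting by 203 − 43 = minute 160.
Blocking feeds rehearsal (must start by minute 160, minus 15-minute gap → minute 145); the final polish (must start by minute 218). Taking the minimum, blocking must finish by minute 145 and start by 145 − 65 = minute 80.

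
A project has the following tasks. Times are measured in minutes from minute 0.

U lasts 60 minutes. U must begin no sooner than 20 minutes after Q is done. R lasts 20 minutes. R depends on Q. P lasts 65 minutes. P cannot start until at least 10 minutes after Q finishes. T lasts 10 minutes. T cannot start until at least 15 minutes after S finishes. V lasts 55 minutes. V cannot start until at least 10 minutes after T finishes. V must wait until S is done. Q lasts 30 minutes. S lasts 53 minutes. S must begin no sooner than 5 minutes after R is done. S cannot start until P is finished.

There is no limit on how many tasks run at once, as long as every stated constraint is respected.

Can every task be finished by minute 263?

Q has no prerequisites, so it starts at minute 0 and finishes at minute 30.
U waits on Q (finishes minute 30, plus 20-minute gap → minute 50), so it starts at minute 50 and finishes at 50 + 60 = minute 110.
R cannot begin until Q (finishes minute 30). It runs from minute 30 to 30 + 20 = minute 50.
P cannot begin until Q (finishes minute 30, plus 10-minute gap → minute 40). It runs from minute 40 to 40 + 65 = minute 105.
S has to wait for R (finishes minute 50, plus 5-minute gap → minute 55); P (finishes minute 105). The latest of these is minute 105, so S runs minute 105 to 105 + 53 = minute 158.
After S (finishes minute 158, plus 15-minute gap → minute 173), T can start at minute 173 and finishes at minute 183.
V needs all of T (finishes minute 183, plus 10-minute gap → minute 193); S (finishes minute 158). That puts its earliest start at minute 193; it finishes at 193 + 55 = minute 248.
Every task is finished by minute 248, which is no later than the deadline of 263, so the schedule is feasible.

Yes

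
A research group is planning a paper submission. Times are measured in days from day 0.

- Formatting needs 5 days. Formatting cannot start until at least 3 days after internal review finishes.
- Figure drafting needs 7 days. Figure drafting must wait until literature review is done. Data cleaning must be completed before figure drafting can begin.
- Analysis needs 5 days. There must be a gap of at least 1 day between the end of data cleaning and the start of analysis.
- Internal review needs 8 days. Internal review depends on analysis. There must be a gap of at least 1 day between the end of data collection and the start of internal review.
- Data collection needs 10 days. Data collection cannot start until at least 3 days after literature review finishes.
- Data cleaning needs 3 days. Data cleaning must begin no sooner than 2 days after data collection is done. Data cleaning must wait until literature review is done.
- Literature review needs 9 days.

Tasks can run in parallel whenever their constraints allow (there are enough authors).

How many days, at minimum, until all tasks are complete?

49

Nothing blocks literature review, so it runs from day 0 to day 9.
After literature review (finishes day 9, plus 3-day gap → day 12), data collection can start at day 12 and finishes at day 22.
Data cleaning has to wait for data collection (finishes day 22, plus 2-day gap → day 24); literature review (finishes day 9). The latest of these is day 24, so data cleaning runs day 24 to 24 + 3 = day 27.
Figure drafting has to wait for literature review (finishes day 9); data cleaning (finishes day 27). The latest of these is day 27, so figure drafting runs day 27 to 27 + 7 = day 34.
Analysis waits on data cleaning (finishes day 27, plus 1-day gap → day 28), so it starts at day 28 and finishes at 28 + 5 = day 33.
For internal review: analysis (finishes day 33); data collection (finishes day 22, plus 1-day gap → day 23). Taking the maximum gives a start of day 33, and it finishes at 33 + 8 = day 41.
After internal review (finishes day 41, plus 3-day gap → day 44), formatting can start at day 44 and finishes at day 49.
All tasks are finished once the last one completes. Finish times: Literature review at 9, Data collection at 22, Data cleaning at 27, Analysis at 33, Figure drafting at 34, Internal review at 41, Formatting at 49. The latest is day 49.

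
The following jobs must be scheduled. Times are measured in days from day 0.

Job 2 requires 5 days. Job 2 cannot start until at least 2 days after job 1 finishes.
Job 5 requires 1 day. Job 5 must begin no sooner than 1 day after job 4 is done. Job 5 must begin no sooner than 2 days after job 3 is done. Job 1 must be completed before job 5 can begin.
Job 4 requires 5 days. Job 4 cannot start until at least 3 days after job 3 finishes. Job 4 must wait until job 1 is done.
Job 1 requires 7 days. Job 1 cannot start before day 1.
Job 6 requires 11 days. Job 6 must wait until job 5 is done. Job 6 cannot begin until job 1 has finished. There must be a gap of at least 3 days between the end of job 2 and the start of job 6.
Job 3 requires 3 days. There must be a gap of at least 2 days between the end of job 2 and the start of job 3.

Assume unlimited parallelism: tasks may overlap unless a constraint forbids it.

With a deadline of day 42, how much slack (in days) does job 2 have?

Job 1 waits on its own release at day 1, so it starts at day 1 and finishes at 1 + 7 = day 8.
Job 2 cannot begin until job 1 (finishes day 8, plus 2-day gap → day 10). It runs from day 10 to 10 + 5 = day 15.

Working backward from the deadline:
Job 6 has no dependents, so it just needs to finish by day 42. Starting by 42 − 11 = day 31 achieves that.
Job 5 has to be done before job 6 (must start by day 31). That means finishing by day 31, i.e. starting by 31 − 1 = day 30.
Since job 5 (must start by day 30, minus 1-day gap → day 29) depends on it, job 4 must finish by day 29. Backing off its 5-day duration gives a latest start of day 24.
Job 3 must finish in time for job 4 (must start by day 24, minus 3-day gap → day 21); job 5 (must start by day 30, minus 2-day gap → day 28). The tightest is day 21, so job 3 must start by 21 − 3 = day 18.
Job 2 must finish in time for job 3 (must start by day 18, minus 2-day gap → day 16); job 6 (must start by day 31, minus 3-day gap → day 28). The tightest is day 16, so job 2 must start by 16 − 5 = day 11.
So job 2 can start as early as day 10 and as late as day 11, giving 11 − 10 = 1 day of slack.

1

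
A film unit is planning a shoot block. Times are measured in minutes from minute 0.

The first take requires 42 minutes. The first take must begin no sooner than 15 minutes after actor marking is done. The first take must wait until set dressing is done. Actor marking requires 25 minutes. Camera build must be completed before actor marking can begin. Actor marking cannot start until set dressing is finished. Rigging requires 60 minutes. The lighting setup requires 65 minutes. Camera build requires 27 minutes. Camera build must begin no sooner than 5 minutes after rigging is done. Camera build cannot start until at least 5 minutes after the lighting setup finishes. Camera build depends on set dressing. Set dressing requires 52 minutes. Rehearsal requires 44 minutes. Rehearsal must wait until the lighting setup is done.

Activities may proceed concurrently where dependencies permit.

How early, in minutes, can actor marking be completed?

Nothing blocks the lighting setup, so it runs from minute 0 to minute 65.
Nothing blocks set dressing, so it runs from minute 0 to minute 52.
Rigging can start immediately at minute 0; it finishes at minute 60.
For camera build: rigging (finishes minute 60, plus 5-minute gap → minute 65); the lighting setup (finishes minute 65, plus 5-minute gap → minute 70); set dressing (finishes minute 52). Taking the maximum gives a start of minute 70, and it finishes at 70 + 27 = minute 97.
Actor marking has to wait for camera build (finishes minute 97); set dressing (finishes minute 52). The latest of these is minute 97, so actor marking runs minute 97 to 97 + 25 = minute 122.

122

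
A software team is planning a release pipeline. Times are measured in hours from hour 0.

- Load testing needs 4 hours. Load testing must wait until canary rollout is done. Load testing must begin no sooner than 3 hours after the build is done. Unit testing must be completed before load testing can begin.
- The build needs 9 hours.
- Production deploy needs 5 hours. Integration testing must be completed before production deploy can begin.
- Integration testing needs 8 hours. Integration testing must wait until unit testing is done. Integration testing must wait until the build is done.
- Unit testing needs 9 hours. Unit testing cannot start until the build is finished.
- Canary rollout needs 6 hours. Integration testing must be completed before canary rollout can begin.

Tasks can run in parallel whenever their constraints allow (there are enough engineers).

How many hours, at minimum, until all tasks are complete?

The build can start immediately at hour 0; it finishes at hour 9.
Unit testing cannot begin until the build (finishes hour 9). It runs from hour 9 to 9 + 9 = hour 18.
For integration testing: unit testing (finishes hour 18); the build (finishes hour 9). Taking the maximum gives a start of hour 18, and it finishes at 18 + 8 = hour 26.
Production deploy cannot begin until integration testing (finishes hour 26). It runs from hour 26 to 26 + 5 = hour 31.
Canary rollout waits on integration testing (finishes hour 26), so it starts at hour 26 and finishes at 26 + 6 = hour 32.
Load testing needs all of canary rollout (finishes hour 32); the build (finishes hour 9, plus 3-hour gap → hour 12); unit testing (finishes hour 18). That puts its earliest start at hour 32; it finishes at 32 + 4 = hour 36.
All tasks are finished once the last one completes. Finish times: The build at 9, Unit testing at 18, Integration testing at 26, Canary rollout at 32, Load testing at 36, Production deploy at 31. The latest is hour 36.

36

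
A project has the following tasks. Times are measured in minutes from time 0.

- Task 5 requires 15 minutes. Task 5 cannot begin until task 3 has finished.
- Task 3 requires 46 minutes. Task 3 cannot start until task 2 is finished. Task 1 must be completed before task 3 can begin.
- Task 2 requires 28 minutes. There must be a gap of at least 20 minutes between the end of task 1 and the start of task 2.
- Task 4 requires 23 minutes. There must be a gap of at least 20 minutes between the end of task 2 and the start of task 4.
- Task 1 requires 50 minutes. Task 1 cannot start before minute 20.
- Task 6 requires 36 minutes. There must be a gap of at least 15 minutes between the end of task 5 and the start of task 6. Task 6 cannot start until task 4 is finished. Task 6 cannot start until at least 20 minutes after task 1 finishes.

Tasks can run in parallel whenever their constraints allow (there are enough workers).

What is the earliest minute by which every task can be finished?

230

After its own release at minute 20, task 1 can start at minute 20 and finishes at minute 70.
After task 1 (finishes minute 70, plus 20-minute gap → minute 90), task 2 can start at minute 90 and finishes at minute 118.
After task 2 (finishes minute 118, plus 20-minute gap → minute 138), task 4 can start at minute 138 and finishes at minute 161.
For task 3: task 2 (finishes minute 118); task 1 (finishes minute 70). Taking the maximum gives a start of minute 118, and it finishes at 118 + 46 = minute 164.
After task 3 (finishes minute 164), task 5 can start at minute 164 and finishes at minute 179.
Task 6 cannot start until task 5 (finishes minute 179, plus 15-minute gap → minute 194); task 4 (finishes minute 161); task 1 (finishes minute 70, plus 20-minute gap → minute 90). The controlling bound is minute 194, so task 6 finishes at 194 + 36 = minute 230.
All tasks are finished once the last one completes. Finish times: Task 1 at 70, Task 2 at 118, Task 3 at 164, Task 4 at 161, Task 5 at 179, Task 6 at 230. The latest is minute 230.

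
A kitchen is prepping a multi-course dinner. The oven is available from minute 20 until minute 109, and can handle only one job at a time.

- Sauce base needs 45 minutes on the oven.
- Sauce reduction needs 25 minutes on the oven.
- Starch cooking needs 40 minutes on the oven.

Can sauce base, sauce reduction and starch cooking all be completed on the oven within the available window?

No

The oven window is 109 − 20 = 89 minutes.
Running back to back, the jobs need 45 + 25 + 40 = 110 minutes on the oven.
Since 110 > 89, they cannot all fit.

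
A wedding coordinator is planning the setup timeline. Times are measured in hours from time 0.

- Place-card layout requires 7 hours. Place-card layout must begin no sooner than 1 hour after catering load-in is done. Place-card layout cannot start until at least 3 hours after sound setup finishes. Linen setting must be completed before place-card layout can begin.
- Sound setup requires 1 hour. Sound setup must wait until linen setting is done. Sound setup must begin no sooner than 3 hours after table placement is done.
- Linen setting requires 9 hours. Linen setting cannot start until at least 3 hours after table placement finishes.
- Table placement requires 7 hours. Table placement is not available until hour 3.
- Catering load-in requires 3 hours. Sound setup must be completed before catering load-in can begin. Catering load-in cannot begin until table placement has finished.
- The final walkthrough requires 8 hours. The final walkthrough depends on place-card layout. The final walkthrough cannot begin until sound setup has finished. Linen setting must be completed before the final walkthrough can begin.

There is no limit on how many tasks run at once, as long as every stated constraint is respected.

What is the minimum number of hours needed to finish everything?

Table placement cannot begin until its own release at hour 3. It runs from hour 3 to 3 + 7 = hour 10.
Linen setting waits on table placement (finishes hour 10, plus 3-hour gap → hour 13), so it starts at hour 13 and finishes at 13 + 9 = hour 22.
Sound setup has to wait for linen setting (finishes hour 22); table placement (finishes hour 10, plus 3-hour gap → hour 13). The latest of these is hour 22, so sound setup runs hour 22 to 22 + 1 = hour 23.
Catering load-in has to wait for sound setup (finishes hour 23); table placement (finishes hour 10). The latest of these is hour 23, so catering load-in runs hour 23 to 23 + 3 = hour 26.
For place-card layout: catering load-in (finishes hour 26, plus 1-hour gap → hour 27); sound setup (finishes hour 23, plus 3-hour gap → hour 26); linen setting (finishes hour 22). Taking the maximum gives a start of hour 27, and it finishes at 27 + 7 = hour 34.
The final walkthrough needs all of place-card layout (finishes hour 34); sound setup (finishes hour 23); linen setting (finishes hour 22). That puts its earliest start at hour 34; it finishes at 34 + 8 = hour 42.
All tasks are finished once the last one completes. Finish times: Table placement at 10, Linen setting at 22, Sound setup at 23, Catering load-in at 26, Place-card layout at 34, The final walkthrough at 42. The latest is hour 42.

42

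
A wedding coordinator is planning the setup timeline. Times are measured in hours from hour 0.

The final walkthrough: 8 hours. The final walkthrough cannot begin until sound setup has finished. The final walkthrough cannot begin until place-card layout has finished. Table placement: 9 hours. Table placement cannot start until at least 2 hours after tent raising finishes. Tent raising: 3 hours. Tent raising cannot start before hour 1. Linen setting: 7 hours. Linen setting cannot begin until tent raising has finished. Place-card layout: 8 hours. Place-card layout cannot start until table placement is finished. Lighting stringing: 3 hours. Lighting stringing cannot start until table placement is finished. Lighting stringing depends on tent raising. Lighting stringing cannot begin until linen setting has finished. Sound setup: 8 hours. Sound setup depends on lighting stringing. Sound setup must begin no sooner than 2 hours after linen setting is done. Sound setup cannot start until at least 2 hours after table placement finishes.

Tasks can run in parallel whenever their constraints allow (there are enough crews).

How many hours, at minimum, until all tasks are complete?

34

After its own release at hour 1, tent raising can start at hour 1 and finishes at hour 4.
Linen setting waits on tent raising (finishes hour 4), so it starts at hour 4 and finishes at 4 + 7 = hour 11.
After tent raising (finishes hour 4, plus 2-hour gap → hour 6), table placement can start at hour 6 and finishes at hour 15.
Place-card layout cannot begin until table placement (finishes hour 15). It runs from hour 15 to 15 + 8 = hour 23.
Lighting stringing cannot start until table placement (finishes hour 15); tent raising (finishes hour 4); linen setting (finishes hour 11). The controlling bound is hour 15, so lighting stringing finishes at 15 + 3 = hour 18.
Sound setup cannot start until lighting stringing (finishes hour 18); linen setting (finishes hour 11, plus 2-hour gap → hour 13); table placement (finishes hour 15, plus 2-hour gap → hour 17). The controlling bound is hour 18, so sound setup finishes at 18 + 8 = hour 26.
The final walkthrough cannot start until sound setup (finishes hour 26); place-card layout (finishes hour 23). The controlling bound is hour 26, so the final walkthrough finishes at 26 + 8 = hour 34.
All tasks are finished once the last one completes. Finish times: Tent raising at 4, Table placement at 15, Linen setting at 11, Lighting stringing at 18, Sound setup at 26, Place-card layout at 23, The final walkthrough at 34. The latest is hour 34.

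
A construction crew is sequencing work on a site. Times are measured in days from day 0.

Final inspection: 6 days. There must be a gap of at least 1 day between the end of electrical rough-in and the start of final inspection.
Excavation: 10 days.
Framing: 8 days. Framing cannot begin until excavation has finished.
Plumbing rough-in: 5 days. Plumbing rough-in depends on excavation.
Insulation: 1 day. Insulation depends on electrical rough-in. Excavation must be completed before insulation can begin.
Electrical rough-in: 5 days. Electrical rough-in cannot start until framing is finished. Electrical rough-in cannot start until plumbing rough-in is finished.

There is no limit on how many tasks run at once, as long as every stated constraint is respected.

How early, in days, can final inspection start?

Nothing blocks excavation, so it runs from day 0 to day 10.
Plumbing rough-in cannot begin until excavation (finishes day 10). It runs from day 10 to 10 + 5 = day 15.
After excavation (finishes day 10), framing can start at day 10 and finishes at day 18.
For electrical rough-in: framing (finishes day 18); plumbing rough-in (finishes day 15). Taking the maximum gives a start of day 18, and it finishes at 18 + 5 = day 23.
Final inspection waits on electrical rough-in (finishes day 23, plus 1-day gap → day 24), so the earliest it can start is day 24.

24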